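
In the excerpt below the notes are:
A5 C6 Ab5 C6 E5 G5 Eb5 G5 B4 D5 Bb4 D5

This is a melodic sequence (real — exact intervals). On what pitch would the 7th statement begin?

With a 4-note motive the entries are A5, E5, B4, each down a 4th from the previous.
Continuing: F#4 → C#4 → G#3 → D#3. Statement 7 starts on D#3.

D#3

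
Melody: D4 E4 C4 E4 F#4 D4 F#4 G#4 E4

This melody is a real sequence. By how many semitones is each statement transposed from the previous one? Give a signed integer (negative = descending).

2

With a 3-note motive the entries are D4, E4, F#4, each up a 2nd from the previous.
D4→E4 is 64 − 62 = 2 semitones.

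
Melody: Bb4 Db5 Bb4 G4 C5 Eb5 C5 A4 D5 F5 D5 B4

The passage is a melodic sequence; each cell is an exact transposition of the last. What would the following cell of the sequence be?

With a 4-note motive the entries are Bb4, C5, D5, each up a 2nd from the previous.
From E5 the exact shape gives E5 G5 E5 C#5.

E5 G5 E5 C#5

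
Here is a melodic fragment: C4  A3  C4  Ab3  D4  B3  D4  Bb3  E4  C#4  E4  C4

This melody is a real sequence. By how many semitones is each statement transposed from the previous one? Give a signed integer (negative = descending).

2

With a 4-note motive the entries are C4, D4, E4, each up a 2nd from the previous.
C4 to D4 spans +2 semitones.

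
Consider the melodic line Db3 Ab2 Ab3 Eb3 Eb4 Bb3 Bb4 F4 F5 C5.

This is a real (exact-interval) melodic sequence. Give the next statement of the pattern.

C6 G5

Taking 2-note groups, the heads are Db3, Ab3, Eb4, Bb4, F5: the pattern moves up a 5th.
So cell 6 is C6 G5.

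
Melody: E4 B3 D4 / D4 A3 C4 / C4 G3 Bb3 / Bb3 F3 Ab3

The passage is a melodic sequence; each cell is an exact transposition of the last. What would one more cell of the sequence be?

Ab3 Eb3 Gb3

Taking 3-note groups, the heads are E4, D4, C4, Bb3: the pattern moves down a 2nd.
So cell 5 is Ab3 Eb3 Gb3.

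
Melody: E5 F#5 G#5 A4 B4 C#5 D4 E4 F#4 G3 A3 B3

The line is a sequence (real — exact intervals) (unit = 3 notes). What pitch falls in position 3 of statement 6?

With 3-note cells, note 3 of each statement runs G#5, C#5, F#4, B3.
Each moves down a 5th. Continuing: E3 → A2.

A2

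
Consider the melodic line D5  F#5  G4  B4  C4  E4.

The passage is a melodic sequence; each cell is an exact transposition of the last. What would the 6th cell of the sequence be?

Eb2 G2

Taking 2-note groups, the heads are D5, G4, C4: the pattern moves down a 5th.
Extending down a 5th: F3 → Bb2 → Eb2.
From Eb2 the exact shape gives Eb2 G2.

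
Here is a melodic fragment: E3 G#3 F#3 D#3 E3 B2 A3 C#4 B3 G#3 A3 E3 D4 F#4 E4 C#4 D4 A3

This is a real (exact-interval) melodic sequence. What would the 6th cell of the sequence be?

The 6-note cells begin on E3, A3, D4 — each up a 4th from the last.
Carrying on: G4 → C5 → F5.
From F5 the exact shape gives F5 A5 G5 E5 F5 C5.

F5 A5 G5 E5 F5 C5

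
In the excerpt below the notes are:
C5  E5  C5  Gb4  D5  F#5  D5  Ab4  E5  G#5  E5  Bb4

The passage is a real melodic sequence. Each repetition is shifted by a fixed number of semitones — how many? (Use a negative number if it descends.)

2

Taking 4-note groups, the heads are C5, D5, E5: the pattern moves up a 2nd.
C5 to D5 spans +2 semitones.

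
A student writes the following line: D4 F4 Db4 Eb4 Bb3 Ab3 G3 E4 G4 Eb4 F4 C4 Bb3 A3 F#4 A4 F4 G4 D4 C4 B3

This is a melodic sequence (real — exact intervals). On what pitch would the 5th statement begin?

A#4

With a 7-note motive the entries are D4, E4, F#4, each up a 2nd from the previous.
Extending the heads up a 2nd: G#4 → A#4.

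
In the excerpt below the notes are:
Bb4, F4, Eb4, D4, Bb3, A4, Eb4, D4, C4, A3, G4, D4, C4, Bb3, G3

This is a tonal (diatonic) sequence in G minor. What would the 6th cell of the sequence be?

D4 A3 G3 F3 D3

With a 5-note motive the entries are Bb4, A4, G4, each down a 2nd from the previous.
Extending down a 2nd: F4 → Eb4 → D4.
So cell 6 is D4 A3 G3 F3 D3.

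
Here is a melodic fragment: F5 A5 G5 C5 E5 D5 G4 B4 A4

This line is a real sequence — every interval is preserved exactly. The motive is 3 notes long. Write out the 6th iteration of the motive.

E3 G#3 F#3

Taking 3-note groups, the heads are F5, C5, G4: the pattern moves down a 4th.
Carrying on: D4 → A3 → E3.
So cell 6 is E3 G#3 F#3.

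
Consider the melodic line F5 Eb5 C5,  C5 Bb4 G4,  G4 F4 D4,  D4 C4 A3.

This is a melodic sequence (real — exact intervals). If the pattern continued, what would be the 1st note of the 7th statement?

The unit is 3 notes. Position-1 pitches of the 4 shown cells: F5, C5, G4, D4.
Each moves down a 4th. Continuing: A3 → E3 → B2.

B2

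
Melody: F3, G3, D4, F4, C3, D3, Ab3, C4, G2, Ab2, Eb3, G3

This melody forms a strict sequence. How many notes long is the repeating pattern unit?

4

Try groups of 4 (3 cells in 12 notes):
F3 G3 D4 F4 | C3 D3 Ab3 C4 | G2 Ab2 Eb3 G3
That's a consistent down a 4th shift per cell, and no other grouping gives one.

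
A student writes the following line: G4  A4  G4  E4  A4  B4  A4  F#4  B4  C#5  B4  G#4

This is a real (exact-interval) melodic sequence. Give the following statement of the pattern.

C#5 D#5 C#5 A#4

With a 4-note motive the entries are G4, A4, B4, each up a 2nd from the previous.
From C#5 the exact shape gives C#5 D#5 C#5 A#4.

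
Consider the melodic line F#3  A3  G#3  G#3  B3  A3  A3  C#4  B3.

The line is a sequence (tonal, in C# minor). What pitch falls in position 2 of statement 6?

F#4

With 3-note cells, note 2 of each statement runs A3, B3, C#4.
Carrying that up a 2nd forward: D#4 → E4 → F#4.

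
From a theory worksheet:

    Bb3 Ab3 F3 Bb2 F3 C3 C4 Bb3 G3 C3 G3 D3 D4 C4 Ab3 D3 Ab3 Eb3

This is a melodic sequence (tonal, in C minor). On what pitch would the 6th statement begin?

Unit = 6 notes; the statements start on Bb3, C4, D4, moving up a 2nd each time.
Extending the heads up a 2nd: Eb4 → F4 → G4.

G4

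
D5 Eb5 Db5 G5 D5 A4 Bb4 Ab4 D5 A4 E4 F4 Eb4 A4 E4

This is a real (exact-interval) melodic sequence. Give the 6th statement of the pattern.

Taking 5-note groups, the heads are D5, A4, E4: the pattern moves down a 4th.
Carrying on: B3 → F#3 → C#3.
From C#3 the exact shape gives C#3 D3 C3 F#3 C#3.

C#3 D3 C3 F#3 C#3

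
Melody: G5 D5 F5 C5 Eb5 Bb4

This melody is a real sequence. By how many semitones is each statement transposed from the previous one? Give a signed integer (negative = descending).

-2

Taking 2-note groups, the heads are G5, F5, Eb5: the pattern moves down a 2nd.
Counting half-steps from G5 to F5: -2.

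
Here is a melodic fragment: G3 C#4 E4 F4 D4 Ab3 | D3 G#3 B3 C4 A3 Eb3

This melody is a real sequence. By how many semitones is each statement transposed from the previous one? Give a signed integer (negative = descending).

-5

The 6-note cells begin on G3, D3 — each down a 4th from the last.
G3→D3 is 50 − 55 = -5 semitones.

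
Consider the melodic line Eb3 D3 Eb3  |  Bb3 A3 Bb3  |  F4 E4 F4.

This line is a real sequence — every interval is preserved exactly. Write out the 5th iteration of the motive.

Unit = 3 notes; the statements start on Eb3, Bb3, F4, moving up a 5th each time.
Carrying on: C5 → G5.
So cell 5 is G5 F#5 G5.

G5 F#5 G5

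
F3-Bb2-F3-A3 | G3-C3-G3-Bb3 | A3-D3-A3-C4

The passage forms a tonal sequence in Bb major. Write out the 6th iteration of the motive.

With a 4-note motive the entries are F3, G3, A3, each up a 2nd from the previous.
Carrying on: Bb3 → C4 → D4.
Statement 6 starts on D4 and keeps the same diatonic contour: D4 G3 D4 F4.

D4 G3 D4 F4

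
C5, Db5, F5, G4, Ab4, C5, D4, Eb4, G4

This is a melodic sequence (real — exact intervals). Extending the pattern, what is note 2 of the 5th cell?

F3

Grouping in 3s, the 2nd note of each cell is Db5, Ab4, Eb4.
Extending down a 4th: Bb3 → F3.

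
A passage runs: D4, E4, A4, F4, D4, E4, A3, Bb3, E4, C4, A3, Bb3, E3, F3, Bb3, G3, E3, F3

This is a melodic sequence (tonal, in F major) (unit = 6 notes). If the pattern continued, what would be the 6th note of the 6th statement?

Grouping in 6s, the 6th note of each cell is E4, Bb3, F3.
Extending down a 4th: C3 → G2 → D2.

D2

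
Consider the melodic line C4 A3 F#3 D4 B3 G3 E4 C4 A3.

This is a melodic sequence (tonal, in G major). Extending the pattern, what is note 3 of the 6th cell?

D4

Grouping in 3s, the 3rd note of each cell is F#3, G3, A3.
Extending up a 2nd: B3 → C4 → D4.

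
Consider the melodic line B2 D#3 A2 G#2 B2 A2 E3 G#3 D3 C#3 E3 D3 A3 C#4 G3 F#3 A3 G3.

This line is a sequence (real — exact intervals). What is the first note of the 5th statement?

G4

The 6-note cells begin on B2, E3, A3 — each up a 4th from the last.
Extending the heads up a 4th: D4 → G4.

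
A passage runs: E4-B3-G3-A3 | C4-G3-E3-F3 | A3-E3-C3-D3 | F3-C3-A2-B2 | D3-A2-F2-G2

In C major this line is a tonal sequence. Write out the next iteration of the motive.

B2 F2 D2 E2

With a 4-note motive the entries are E4, C4, A3, F3, D3, each down a 3rd from the previous.
From B2 the diatonic shape gives B2 F2 D2 E2.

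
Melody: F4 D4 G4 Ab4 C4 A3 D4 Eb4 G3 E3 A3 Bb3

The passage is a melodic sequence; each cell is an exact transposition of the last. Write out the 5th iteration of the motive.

The 4-note cells begin on F4, C4, G3 — each down a 4th from the last.
Continuing the starts: D3 → A2.
So cell 5 is A2 F#2 B2 C3.

A2 F#2 B2 C3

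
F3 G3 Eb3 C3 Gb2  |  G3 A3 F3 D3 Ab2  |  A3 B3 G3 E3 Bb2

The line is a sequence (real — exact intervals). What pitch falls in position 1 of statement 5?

C#4

The unit is 5 notes. Position-1 pitches of the 3 shown cells: F3, G3, A3.
Each moves up a 2nd. Continuing: B3 → C#4.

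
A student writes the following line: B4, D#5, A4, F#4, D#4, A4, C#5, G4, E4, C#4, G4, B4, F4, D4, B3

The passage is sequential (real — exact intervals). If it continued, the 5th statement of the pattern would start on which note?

Unit = 5 notes; the statements start on B4, A4, G4, moving down a 2nd each time.
Continuing: F4 → Eb4. Statement 5 starts on Eb4.

Eb4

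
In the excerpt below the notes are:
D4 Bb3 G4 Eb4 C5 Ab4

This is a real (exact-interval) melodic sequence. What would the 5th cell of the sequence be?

Taking 2-note groups, the heads are D4, G4, C5: the pattern moves up a 4th.
Carrying on: F5 → Bb5.
So cell 5 is Bb5 Gb5.

Bb5 Gb5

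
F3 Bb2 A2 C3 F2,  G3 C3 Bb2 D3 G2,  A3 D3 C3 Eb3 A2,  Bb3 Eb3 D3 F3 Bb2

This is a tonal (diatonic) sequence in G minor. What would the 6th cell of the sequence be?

Taking 5-note groups, the heads are F3, G3, A3, Bb3: the pattern moves up a 2nd.
Continuing the starts: C4 → D4.
Statement 6 starts on D4 and keeps the same diatonic contour: D4 G3 F3 A3 D3.

D4 G3 F3 A3 D3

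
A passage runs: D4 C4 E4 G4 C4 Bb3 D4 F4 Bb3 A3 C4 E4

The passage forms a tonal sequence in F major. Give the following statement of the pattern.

A3 G3 Bb3 D4

Unit = 4 notes; the statements start on D4, C4, Bb3, moving down a 2nd each time.
So cell 4 is A3 G3 Bb3 D4.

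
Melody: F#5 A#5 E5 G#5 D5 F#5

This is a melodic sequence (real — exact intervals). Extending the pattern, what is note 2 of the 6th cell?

The unit is 2 notes. Position-2 pitches of the 3 shown cells: A#5, G#5, F#5.
Carrying that down a 2nd forward: E5 → D5 → C5.

C5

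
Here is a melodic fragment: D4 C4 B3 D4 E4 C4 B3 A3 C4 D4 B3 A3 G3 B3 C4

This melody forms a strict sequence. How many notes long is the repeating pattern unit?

Try groups of 5 (3 cells in 15 notes):
D4 C4 B3 D4 E4 | C4 B3 A3 C4 D4 | B3 A3 G3 B3 C4
That's a consistent down a 2nd shift per cell, and no other grouping gives one.

5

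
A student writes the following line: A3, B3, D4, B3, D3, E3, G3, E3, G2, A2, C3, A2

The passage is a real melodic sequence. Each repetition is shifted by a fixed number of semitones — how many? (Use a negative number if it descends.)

Unit = 4 notes; the statements start on A3, D3, G2, moving down a 5th each time.
A3→D3 is 50 − 57 = -7 semitones.

-7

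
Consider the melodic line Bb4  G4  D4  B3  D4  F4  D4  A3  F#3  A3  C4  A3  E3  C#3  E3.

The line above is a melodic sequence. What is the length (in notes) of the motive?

There are 15 notes; a 5-note unit gives 3 cells:
Bb4 G4 D4 B3 D4 | F4 D4 A3 F#3 A3 | C4 A3 E3 C#3 E3
Each cell is the previous one down a 4th — so the unit is 5 notes.

5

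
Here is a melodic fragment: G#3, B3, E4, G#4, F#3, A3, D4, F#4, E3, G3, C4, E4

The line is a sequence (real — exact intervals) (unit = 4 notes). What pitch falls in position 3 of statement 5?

Ab3

The unit is 4 notes. Position-3 pitches of the 3 shown cells: E4, D4, C4.
Each moves down a 2nd. Continuing: Bb3 → Ab3.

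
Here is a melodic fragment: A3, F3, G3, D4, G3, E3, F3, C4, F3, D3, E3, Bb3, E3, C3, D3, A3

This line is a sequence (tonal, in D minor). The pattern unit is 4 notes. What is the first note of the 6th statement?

The 4-note cells begin on A3, G3, F3, E3 — each down a 2nd from the last.
Extending the heads down a 2nd: D3 → C3.

C3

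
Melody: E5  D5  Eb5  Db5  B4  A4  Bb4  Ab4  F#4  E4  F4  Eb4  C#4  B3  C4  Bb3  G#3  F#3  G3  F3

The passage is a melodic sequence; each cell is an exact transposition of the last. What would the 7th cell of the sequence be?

A#2 G#2 A2 G2

The 4-note cells begin on E5, B4, F#4, C#4, G#3 — each down a 4th from the last.
Extending down a 4th: D#3 → A#2.
So cell 7 is A#2 G#2 A2 G2.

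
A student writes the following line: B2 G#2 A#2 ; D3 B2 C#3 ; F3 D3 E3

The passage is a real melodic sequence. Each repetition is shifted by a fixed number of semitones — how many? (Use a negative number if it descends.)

3

Unit = 3 notes; the statements start on B2, D3, F3, moving up a 3rd each time.
B2→D3 is 50 − 47 = 3 semitones.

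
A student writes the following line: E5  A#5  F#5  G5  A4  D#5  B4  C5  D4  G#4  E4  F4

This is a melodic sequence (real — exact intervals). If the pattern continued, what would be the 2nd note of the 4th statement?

Grouping in 4s, the 2nd note of each cell is A#5, D#5, G#4.
From G#4, down a 5th gives C#4.

C#4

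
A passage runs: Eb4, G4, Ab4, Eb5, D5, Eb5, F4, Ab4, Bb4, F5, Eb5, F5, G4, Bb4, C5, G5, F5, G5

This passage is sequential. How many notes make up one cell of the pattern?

Try groups of 6 (3 cells in 18 notes):
Eb4 G4 Ab4 Eb5 D5 Eb5 | F4 Ab4 Bb4 F5 Eb5 F5 | G4 Bb4 C5 G5 F5 G5
Each cell is the previous one up a 2nd — so the unit is 6 notes.

6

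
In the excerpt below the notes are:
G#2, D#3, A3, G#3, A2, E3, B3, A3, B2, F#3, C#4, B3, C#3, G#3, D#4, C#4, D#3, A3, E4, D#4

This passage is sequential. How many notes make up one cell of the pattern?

4

There are 20 notes; a 4-note unit gives 5 cells:
G#2 D#3 A3 G#3 | A2 E3 B3 A3 | B2 F#3 C#4 B3 | C#3 G#3 D#4 C#4 | D#3 A3 E4 D#4
That's a consistent up a 2nd shift per cell, and no other grouping gives one.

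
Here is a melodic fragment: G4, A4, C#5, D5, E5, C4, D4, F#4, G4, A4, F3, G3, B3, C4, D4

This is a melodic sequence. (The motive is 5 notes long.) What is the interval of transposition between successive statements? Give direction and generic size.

down a 5th

Unit = 5 notes; the statements start on G4, C4, F3, moving down a 5th each time.
From G4 to C4: down a 5th.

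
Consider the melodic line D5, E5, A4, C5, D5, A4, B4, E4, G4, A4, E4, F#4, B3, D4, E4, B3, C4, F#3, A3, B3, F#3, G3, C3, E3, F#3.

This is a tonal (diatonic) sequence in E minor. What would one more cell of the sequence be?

C3 D3 G2 B2 C3

Unit = 5 notes; the statements start on D5, A4, E4, B3, F#3, moving down a 4th each time.
Statement 6 starts on C3 and keeps the same diatonic contour: C3 D3 G2 B2 C3.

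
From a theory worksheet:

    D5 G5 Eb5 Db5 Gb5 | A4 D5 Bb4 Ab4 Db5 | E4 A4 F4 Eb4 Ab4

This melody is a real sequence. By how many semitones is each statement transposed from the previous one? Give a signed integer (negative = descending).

Unit = 5 notes; the statements start on D5, A4, E4, moving down a 4th each time.
D5 to A4 spans -5 semitones.

-5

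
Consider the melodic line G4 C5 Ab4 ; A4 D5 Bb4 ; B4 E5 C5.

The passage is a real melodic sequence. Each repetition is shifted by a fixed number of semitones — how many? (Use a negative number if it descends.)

2

Unit = 3 notes; the statements start on G4, A4, B4, moving up a 2nd each time.
G4→A4 is 69 − 67 = 2 semitones.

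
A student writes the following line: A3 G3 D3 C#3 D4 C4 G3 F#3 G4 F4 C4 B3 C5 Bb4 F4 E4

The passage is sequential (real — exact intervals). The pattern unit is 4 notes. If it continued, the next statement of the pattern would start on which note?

Taking 4-note groups, the heads are A3, D4, G4, C5: the pattern moves up a 4th.
The next head, up a 4th from C5, is F5.

F5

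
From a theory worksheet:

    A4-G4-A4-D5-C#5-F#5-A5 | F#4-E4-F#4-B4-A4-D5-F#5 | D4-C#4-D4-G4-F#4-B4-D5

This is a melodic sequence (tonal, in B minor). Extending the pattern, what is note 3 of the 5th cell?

G3

With 7-note cells, note 3 of each statement runs A4, F#4, D4.
Carrying that down a 3rd forward: B3 → G3.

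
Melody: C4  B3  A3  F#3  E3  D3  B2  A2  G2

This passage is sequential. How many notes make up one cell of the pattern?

3

There are 9 notes; a 3-note unit gives 3 cells:
C4 B3 A3 | F#3 E3 D3 | B2 A2 G2
Every group is a transposition down a 5th of the one before; no shorter unit works.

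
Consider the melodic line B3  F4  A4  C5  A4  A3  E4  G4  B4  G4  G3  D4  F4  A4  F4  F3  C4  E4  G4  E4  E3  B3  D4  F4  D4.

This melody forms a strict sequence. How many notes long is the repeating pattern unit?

25 notes total. Splitting into 5 groups of 5:
B3 F4 A4 C5 A4 | A3 E4 G4 B4 G4 | G3 D4 F4 A4 F4 | F3 C4 E4 G4 E4 | E3 B3 D4 F4 D4
That's a consistent down a 2nd shift per cell, and no other grouping gives one.

5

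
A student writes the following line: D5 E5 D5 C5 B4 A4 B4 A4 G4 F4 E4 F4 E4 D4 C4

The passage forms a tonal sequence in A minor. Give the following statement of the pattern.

B3 C4 B3 A3 G3

With a 5-note motive the entries are D5, A4, E4, each down a 4th from the previous.
From B3 the diatonic shape gives B3 C4 B3 A3 G3.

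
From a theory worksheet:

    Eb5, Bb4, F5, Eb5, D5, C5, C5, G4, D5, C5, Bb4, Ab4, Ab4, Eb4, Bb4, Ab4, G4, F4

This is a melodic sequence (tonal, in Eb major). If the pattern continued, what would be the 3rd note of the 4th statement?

G4

With 6-note cells, note 3 of each statement runs F5, D5, Bb4.
One more down a 3rd gives G4.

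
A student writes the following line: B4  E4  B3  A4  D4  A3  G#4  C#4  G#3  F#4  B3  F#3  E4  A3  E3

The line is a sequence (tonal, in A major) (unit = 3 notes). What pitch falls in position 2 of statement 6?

G#3

The unit is 3 notes. Position-2 pitches of the 5 shown cells: E4, D4, C#4, B3, A3.
From A3, down a 2nd gives G#3.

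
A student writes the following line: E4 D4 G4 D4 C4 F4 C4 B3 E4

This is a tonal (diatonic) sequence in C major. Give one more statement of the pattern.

B3 A3 D4

With a 3-note motive the entries are E4, D4, C4, each down a 2nd from the previous.
From B3 the diatonic shape gives B3 A3 D4.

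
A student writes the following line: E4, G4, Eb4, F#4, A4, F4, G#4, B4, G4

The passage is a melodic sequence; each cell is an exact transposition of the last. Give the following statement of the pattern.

A#4 C#5 A4

Unit = 3 notes; the statements start on E4, F#4, G#4, moving up a 2nd each time.
From A#4 the exact shape gives A#4 C#5 A4.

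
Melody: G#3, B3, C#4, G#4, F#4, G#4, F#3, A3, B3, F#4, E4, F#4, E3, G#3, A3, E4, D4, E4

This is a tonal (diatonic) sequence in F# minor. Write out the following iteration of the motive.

D3 F#3 G#3 D4 C#4 D4

With a 6-note motive the entries are G#3, F#3, E3, each down a 2nd from the previous.
From D3 the diatonic shape gives D3 F#3 G#3 D4 C#4 D4.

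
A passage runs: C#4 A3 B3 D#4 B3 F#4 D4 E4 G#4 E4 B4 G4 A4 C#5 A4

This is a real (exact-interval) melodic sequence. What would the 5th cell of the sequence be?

The 5-note cells begin on C#4, F#4, B4 — each up a 4th from the last.
Continuing the starts: E5 → A5.
From A5 the exact shape gives A5 F5 G5 B5 G5.

A5 F5 G5 B5 G5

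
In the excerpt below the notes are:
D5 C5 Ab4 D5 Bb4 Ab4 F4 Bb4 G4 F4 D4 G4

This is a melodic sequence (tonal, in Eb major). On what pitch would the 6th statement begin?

Ab3

The 4-note cells begin on D5, Bb4, G4 — each down a 3rd from the last.
Continuing: Eb4 → C4 → Ab3. Statement 6 starts on Ab3.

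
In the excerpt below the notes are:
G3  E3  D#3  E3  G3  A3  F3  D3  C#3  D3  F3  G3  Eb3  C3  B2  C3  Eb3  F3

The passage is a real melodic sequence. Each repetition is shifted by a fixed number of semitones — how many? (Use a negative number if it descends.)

Unit = 6 notes; the statements start on G3, F3, Eb3, moving down a 2nd each time.
G3→F3 is 53 − 55 = -2 semitones.

-2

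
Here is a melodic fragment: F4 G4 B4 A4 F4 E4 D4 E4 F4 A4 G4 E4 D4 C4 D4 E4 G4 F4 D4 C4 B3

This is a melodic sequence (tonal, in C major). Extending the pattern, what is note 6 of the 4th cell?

Grouping in 7s, the 6th note of each cell is E4, D4, C4.
Each moves down a 2nd; the next is B3.

B3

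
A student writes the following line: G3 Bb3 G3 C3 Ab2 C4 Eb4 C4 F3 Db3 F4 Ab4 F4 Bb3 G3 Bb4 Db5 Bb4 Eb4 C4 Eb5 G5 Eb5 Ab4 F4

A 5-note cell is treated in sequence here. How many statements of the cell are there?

5

25 notes in groups of 5 gives 25/5 = 5 statements.
Starts: G3, C4, F4, Bb4, Eb5 — each up a 4th.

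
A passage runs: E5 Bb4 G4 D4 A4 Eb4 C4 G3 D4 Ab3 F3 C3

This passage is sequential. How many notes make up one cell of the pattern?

4

Try groups of 4 (3 cells in 12 notes):
E5 Bb4 G4 D4 | A4 Eb4 C4 G3 | D4 Ab3 F3 C3
Each cell is the previous one down a 5th — so the unit is 4 notes.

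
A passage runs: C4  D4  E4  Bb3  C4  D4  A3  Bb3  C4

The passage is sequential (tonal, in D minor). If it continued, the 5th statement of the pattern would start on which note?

Unit = 3 notes; the statements start on C4, Bb3, A3, moving down a 2nd each time.
Extending the heads down a 2nd: G3 → F3.

F3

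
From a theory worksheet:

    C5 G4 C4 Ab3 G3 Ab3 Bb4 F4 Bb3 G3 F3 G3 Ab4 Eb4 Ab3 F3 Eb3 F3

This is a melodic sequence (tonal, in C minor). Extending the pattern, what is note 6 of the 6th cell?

With 6-note cells, note 6 of each statement runs Ab3, G3, F3.
Carrying that down a 2nd forward: Eb3 → D3 → C3.

C3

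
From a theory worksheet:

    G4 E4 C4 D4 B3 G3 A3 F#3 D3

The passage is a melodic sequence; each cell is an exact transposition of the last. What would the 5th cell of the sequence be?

B2 G#2 E2

Taking 3-note groups, the heads are G4, D4, A3: the pattern moves down a 4th.
Continuing the starts: E3 → B2.
From B2 the exact shape gives B2 G#2 E2.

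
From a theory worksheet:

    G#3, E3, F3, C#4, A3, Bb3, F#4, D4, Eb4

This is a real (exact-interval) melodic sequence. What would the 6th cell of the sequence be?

A5 F5 Gb5

Taking 3-note groups, the heads are G#3, C#4, F#4: the pattern moves up a 4th.
Continuing the starts: B4 → E5 → A5.
From A5 the exact shape gives A5 F5 Gb5.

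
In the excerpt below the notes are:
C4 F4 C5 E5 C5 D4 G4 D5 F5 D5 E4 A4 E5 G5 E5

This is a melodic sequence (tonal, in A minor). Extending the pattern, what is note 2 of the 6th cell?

D5

The unit is 5 notes. Position-2 pitches of the 3 shown cells: F4, G4, A4.
Extending up a 2nd: B4 → C5 → D5.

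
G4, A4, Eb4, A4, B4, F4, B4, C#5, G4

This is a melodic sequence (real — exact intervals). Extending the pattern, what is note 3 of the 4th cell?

A4

The unit is 3 notes. Position-3 pitches of the 3 shown cells: Eb4, F4, G4.
Each moves up a 2nd; the next is A4.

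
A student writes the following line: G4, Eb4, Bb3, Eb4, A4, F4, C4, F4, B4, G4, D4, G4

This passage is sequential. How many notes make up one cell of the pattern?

4

There are 12 notes; a 4-note unit gives 3 cells:
G4 Eb4 Bb3 Eb4 | A4 F4 C4 F4 | B4 G4 D4 G4
Every group is a transposition up a 2nd of the one before; no shorter unit works.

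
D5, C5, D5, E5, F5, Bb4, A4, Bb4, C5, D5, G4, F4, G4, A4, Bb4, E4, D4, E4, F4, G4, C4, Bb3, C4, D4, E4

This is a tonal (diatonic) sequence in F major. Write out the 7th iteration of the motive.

F3 E3 F3 G3 A3

The 5-note cells begin on D5, Bb4, G4, E4, C4 — each down a 3rd from the last.
Extending down a 3rd: A3 → F3.
So cell 7 is F3 E3 F3 G3 A3.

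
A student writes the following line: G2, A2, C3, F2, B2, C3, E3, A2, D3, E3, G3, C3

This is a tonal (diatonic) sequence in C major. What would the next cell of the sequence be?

The 4-note cells begin on G2, B2, D3 — each up a 3rd from the last.
From F3 the diatonic shape gives F3 G3 B3 E3.

F3 G3 B3 E3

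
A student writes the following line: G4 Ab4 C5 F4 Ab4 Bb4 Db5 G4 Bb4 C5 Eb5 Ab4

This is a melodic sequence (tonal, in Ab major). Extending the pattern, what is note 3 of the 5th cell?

With 4-note cells, note 3 of each statement runs C5, Db5, Eb5.
Carrying that up a 2nd forward: F5 → G5.

G5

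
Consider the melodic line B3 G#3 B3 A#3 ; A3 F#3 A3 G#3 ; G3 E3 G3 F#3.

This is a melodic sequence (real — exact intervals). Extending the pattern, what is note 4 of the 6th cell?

C3

The unit is 4 notes. Position-4 pitches of the 3 shown cells: A#3, G#3, F#3.
Extending down a 2nd: E3 → D3 → C3.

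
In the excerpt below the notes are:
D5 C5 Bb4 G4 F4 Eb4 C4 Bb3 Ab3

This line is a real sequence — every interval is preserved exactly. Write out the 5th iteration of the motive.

Taking 3-note groups, the heads are D5, G4, C4: the pattern moves down a 5th.
Continuing the starts: F3 → Bb2.
Statement 5 starts on Bb2 and keeps the same exact contour: Bb2 Ab2 Gb2.

Bb2 Ab2 Gb2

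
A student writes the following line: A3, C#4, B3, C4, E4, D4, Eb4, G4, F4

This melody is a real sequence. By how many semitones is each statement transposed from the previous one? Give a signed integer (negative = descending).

3

Taking 3-note groups, the heads are A3, C4, Eb4: the pattern moves up a 3rd.
A3→C4 is 60 − 57 = 3 semitones.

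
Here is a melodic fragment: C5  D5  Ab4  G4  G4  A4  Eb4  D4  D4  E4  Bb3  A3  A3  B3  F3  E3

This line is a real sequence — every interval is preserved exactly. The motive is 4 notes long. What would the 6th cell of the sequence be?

Unit = 4 notes; the statements start on C5, G4, D4, A3, moving down a 4th each time.
Extending down a 4th: E3 → B2.
So cell 6 is B2 C#3 G2 F#2.

B2 C#3 G2 F#2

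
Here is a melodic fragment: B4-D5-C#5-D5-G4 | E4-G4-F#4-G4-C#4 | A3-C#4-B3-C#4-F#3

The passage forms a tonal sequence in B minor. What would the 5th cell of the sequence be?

G2 B2 A2 B2 E2

With a 5-note motive the entries are B4, E4, A3, each down a 5th from the previous.
Extending down a 5th: D3 → G2.
From G2 the diatonic shape gives G2 B2 A2 B2 E2.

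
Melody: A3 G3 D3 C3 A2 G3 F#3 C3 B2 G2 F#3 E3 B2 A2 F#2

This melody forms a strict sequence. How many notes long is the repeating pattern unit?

5

Try groups of 5 (3 cells in 15 notes):
A3 G3 D3 C3 A2 | G3 F#3 C3 B2 G2 | F#3 E3 B2 A2 F#2
Every group is a transposition down a 2nd of the one before; no shorter unit works.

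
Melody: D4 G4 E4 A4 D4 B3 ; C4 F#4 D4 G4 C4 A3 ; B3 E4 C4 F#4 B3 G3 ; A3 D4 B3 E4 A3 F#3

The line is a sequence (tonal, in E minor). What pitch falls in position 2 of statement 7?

A3

With 6-note cells, note 2 of each statement runs G4, F#4, E4, D4.
Carrying that down a 2nd forward: C4 → B3 → A3.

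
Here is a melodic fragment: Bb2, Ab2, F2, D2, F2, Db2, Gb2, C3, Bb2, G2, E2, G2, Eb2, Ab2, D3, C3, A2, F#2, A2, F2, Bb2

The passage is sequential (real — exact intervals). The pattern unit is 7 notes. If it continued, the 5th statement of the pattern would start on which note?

F#3

The 7-note cells begin on Bb2, C3, D3 — each up a 2nd from the last.
Extending the heads up a 2nd: E3 → F#3.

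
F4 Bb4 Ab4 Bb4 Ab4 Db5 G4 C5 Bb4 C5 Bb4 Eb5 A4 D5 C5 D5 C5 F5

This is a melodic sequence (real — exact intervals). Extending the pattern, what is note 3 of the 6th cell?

Grouping in 6s, the 3rd note of each cell is Ab4, Bb4, C5.
Each moves up a 2nd. Continuing: D5 → E5 → F#5.

F#5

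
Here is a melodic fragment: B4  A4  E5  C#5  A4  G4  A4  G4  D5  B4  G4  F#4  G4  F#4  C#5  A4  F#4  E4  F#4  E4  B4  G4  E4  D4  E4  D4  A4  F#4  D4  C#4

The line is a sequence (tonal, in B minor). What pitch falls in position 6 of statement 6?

B3

With 6-note cells, note 6 of each statement runs G4, F#4, E4, D4, C#4.
Each moves down a 2nd; the next is B3.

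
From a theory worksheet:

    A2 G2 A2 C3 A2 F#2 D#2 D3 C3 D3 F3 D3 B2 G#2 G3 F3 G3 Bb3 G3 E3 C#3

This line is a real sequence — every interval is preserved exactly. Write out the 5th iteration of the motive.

F4 Eb4 F4 Ab4 F4 D4 B3

Unit = 7 notes; the statements start on A2, D3, G3, moving up a 4th each time.
Extending up a 4th: C4 → F4.
So cell 5 is F4 Eb4 F4 Ab4 F4 D4 B3.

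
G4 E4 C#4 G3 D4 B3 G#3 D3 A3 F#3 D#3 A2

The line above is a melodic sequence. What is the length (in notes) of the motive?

4

Try groups of 4 (3 cells in 12 notes):
G4 E4 C#4 G3 | D4 B3 G#3 D3 | A3 F#3 D#3 A2
Every group is a transposition down a 4th of the one before; no shorter unit works.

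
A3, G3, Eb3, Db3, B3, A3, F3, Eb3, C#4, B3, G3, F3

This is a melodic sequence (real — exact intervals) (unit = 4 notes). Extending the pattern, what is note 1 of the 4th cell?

The unit is 4 notes. Position-1 pitches of the 3 shown cells: A3, B3, C#4.
From C#4, up a 2nd gives D#4.

D#4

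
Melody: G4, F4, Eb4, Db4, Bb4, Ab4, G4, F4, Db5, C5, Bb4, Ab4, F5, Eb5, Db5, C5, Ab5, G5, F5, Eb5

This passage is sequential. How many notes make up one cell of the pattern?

20 notes total. Splitting into 5 groups of 4:
G4 F4 Eb4 Db4 | Bb4 Ab4 G4 F4 | Db5 C5 Bb4 Ab4 | F5 Eb5 Db5 C5 | Ab5 G5 F5 Eb5
Every group is a transposition up a 3rd of the one before; no shorter unit works.

4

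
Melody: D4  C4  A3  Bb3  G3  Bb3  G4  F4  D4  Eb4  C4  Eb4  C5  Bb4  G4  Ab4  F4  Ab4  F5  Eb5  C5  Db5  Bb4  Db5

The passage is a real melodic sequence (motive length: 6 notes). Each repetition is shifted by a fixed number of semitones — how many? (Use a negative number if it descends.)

The 6-note cells begin on D4, G4, C5, F5 — each up a 4th from the last.
Counting half-steps from D4 to G4: 5.

5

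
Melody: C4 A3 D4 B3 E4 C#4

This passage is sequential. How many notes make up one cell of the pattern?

There are 6 notes; a 2-note unit gives 3 cells:
C4 A3 | D4 B3 | E4 C#4
That's a consistent up a 2nd shift per cell, and no other grouping gives one.

2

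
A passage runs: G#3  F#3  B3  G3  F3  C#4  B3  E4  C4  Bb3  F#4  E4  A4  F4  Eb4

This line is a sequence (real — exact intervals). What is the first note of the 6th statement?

A5

The 5-note cells begin on G#3, C#4, F#4 — each up a 4th from the last.
Extending the heads up a 4th: B4 → E5 → A5.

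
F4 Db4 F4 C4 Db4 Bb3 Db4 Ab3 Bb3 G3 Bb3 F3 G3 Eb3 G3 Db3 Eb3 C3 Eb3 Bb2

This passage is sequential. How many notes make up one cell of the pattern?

There are 20 notes; a 4-note unit gives 5 cells:
F4 Db4 F4 C4 | Db4 Bb3 Db4 Ab3 | Bb3 G3 Bb3 F3 | G3 Eb3 G3 Db3 | Eb3 C3 Eb3 Bb2
Each cell is the previous one down a 3rd — so the unit is 4 notes.

4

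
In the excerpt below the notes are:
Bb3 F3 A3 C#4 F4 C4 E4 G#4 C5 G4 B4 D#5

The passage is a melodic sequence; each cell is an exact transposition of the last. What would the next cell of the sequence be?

With a 4-note motive the entries are Bb3, F4, C5, each up a 5th from the previous.
From G5 the exact shape gives G5 D5 F#5 A#5.

G5 D5 F#5 A#5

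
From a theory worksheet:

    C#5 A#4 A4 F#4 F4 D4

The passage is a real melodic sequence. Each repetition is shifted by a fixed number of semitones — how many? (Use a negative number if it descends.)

Unit = 2 notes; the statements start on C#5, A4, F4, moving down a 3rd each time.
Counting half-steps from C#5 to A4: -4.

-4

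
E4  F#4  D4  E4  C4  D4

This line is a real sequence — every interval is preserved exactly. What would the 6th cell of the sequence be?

Gb3 Ab3

With a 2-note motive the entries are E4, D4, C4, each down a 2nd from the previous.
Carrying on: Bb3 → Ab3 → Gb3.
From Gb3 the exact shape gives Gb3 Ab3.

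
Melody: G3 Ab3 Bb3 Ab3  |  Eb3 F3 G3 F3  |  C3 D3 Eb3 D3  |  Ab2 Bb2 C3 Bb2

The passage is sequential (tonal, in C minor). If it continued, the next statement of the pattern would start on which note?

Taking 4-note groups, the heads are G3, Eb3, C3, Ab2: the pattern moves down a 3rd.
One more step down a 3rd gives F2.

F2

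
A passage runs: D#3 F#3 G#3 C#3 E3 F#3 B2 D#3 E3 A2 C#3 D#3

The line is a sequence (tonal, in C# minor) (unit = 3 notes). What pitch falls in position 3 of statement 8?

G#2

The unit is 3 notes. Position-3 pitches of the 4 shown cells: G#3, F#3, E3, D#3.
Extending down a 2nd: C#3 → B2 → A2 → G#2.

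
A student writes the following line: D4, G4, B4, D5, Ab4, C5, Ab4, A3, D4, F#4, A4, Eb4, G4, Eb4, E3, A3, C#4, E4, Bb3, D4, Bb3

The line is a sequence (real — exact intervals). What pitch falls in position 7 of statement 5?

C3

Grouping in 7s, the 7th note of each cell is Ab4, Eb4, Bb3.
Extending down a 4th: F3 → C3.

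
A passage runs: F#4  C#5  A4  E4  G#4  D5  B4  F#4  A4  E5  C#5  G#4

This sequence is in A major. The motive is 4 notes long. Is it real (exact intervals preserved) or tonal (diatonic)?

Every note is diatonic to A major.
Cell 1 has +7 semitones from note 1 to 2, but cell 2 has +6 — the interval quality changes while the contour stays the same, which is the hallmark of a tonal sequence.

tonal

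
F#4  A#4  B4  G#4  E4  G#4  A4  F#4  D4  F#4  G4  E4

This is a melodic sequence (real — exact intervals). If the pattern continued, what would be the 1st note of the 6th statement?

Ab3

The unit is 4 notes. Position-1 pitches of the 3 shown cells: F#4, E4, D4.
Extending down a 2nd: C4 → Bb3 → Ab3.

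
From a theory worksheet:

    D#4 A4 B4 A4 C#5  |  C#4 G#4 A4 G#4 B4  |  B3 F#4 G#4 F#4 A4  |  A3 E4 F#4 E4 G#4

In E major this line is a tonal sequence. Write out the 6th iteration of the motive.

Taking 5-note groups, the heads are D#4, C#4, B3, A3: the pattern moves down a 2nd.
Continuing the starts: G#3 → F#3.
So cell 6 is F#3 C#4 D#4 C#4 E4.

F#3 C#4 D#4 C#4 E4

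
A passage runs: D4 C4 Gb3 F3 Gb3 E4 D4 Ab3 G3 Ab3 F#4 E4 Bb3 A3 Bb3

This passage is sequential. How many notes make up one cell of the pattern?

Try groups of 5 (3 cells in 15 notes):
D4 C4 Gb3 F3 Gb3 | E4 D4 Ab3 G3 Ab3 | F#4 E4 Bb3 A3 Bb3
Each cell is the previous one up a 2nd — so the unit is 5 notes.

5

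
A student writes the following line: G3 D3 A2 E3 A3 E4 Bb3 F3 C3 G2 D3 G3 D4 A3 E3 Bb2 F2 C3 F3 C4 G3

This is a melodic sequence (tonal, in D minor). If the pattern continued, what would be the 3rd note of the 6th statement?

Grouping in 7s, the 3rd note of each cell is A2, G2, F2.
Extending down a 2nd: E2 → D2 → C2.

C2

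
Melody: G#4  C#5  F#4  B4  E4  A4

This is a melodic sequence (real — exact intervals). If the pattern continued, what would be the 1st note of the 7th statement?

With 2-note cells, note 1 of each statement runs G#4, F#4, E4.
Extending down a 2nd: D4 → C4 → Bb3 → Ab3.

Ab3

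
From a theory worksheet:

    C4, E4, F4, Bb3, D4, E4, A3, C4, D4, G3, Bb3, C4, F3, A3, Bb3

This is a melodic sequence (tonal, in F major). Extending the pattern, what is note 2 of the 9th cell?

Grouping in 3s, the 2nd note of each cell is E4, D4, C4, Bb3, A3.
Extending down a 2nd: G3 → F3 → E3 → D3.

D3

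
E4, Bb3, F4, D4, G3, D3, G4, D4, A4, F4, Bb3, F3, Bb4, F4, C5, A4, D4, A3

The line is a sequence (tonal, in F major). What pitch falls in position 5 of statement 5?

A4

With 6-note cells, note 5 of each statement runs G3, Bb3, D4.
Each moves up a 3rd. Continuing: F4 → A4.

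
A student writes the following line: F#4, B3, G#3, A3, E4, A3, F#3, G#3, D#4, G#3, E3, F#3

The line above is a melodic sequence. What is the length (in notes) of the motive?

12 notes total. Splitting into 3 groups of 4:
F#4 B3 G#3 A3 | E4 A3 F#3 G#3 | D#4 G#3 E3 F#3
Every group is a transposition down a 2nd of the one before; no shorter unit works.

4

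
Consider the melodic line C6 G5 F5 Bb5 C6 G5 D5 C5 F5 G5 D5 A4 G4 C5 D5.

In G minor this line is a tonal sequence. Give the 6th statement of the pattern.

Bb3 F3 Eb3 A3 Bb3

With a 5-note motive the entries are C6, G5, D5, each down a 4th from the previous.
Continuing the starts: A4 → Eb4 → Bb3.
Statement 6 starts on Bb3 and keeps the same diatonic contour: Bb3 F3 Eb3 A3 Bb3.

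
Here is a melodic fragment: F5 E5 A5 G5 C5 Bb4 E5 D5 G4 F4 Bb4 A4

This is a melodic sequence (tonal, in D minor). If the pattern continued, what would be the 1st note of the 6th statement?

The unit is 4 notes. Position-1 pitches of the 3 shown cells: F5, C5, G4.
Extending down a 4th: D4 → A3 → E3.

E3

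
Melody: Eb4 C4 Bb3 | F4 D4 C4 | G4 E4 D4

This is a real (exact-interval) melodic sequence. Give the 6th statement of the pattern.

C#5 A#4 G#4

The 3-note cells begin on Eb4, F4, G4 — each up a 2nd from the last.
Carrying on: A4 → B4 → C#5.
From C#5 the exact shape gives C#5 A#4 G#4.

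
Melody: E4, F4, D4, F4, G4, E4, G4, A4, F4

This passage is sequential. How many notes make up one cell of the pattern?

3

9 notes total. Splitting into 3 groups of 3:
E4 F4 D4 | F4 G4 E4 | G4 A4 F4
That's a consistent up a 2nd shift per cell, and no other grouping gives one.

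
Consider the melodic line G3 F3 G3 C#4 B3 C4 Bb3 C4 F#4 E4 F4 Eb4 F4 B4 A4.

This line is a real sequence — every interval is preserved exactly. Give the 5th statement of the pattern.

With a 5-note motive the entries are G3, C4, F4, each up a 4th from the previous.
Continuing the starts: Bb4 → Eb5.
So cell 5 is Eb5 Db5 Eb5 A5 G5.

Eb5 Db5 Eb5 A5 G5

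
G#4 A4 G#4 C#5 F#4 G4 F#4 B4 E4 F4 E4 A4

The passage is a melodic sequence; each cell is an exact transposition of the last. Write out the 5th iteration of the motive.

Taking 4-note groups, the heads are G#4, F#4, E4: the pattern moves down a 2nd.
Extending down a 2nd: D4 → C4.
From C4 the exact shape gives C4 Db4 C4 F4.

C4 Db4 C4 F4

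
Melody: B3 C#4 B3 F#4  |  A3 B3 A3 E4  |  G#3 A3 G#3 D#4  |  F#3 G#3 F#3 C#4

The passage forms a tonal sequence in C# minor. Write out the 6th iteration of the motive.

D#3 E3 D#3 A3

Unit = 4 notes; the statements start on B3, A3, G#3, F#3, moving down a 2nd each time.
Extending down a 2nd: E3 → D#3.
From D#3 the diatonic shape gives D#3 E3 D#3 A3.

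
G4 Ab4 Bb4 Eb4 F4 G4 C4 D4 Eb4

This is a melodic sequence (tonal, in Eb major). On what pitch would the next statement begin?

With a 3-note motive the entries are G4, Eb4, C4, each down a 3rd from the previous.
The next head, down a 3rd from C4, is Ab3.

Ab3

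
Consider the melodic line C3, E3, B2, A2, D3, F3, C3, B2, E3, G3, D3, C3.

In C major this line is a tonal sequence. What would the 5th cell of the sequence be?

G3 B3 F3 E3

The 4-note cells begin on C3, D3, E3 — each up a 2nd from the last.
Carrying on: F3 → G3.
Statement 5 starts on G3 and keeps the same diatonic contour: G3 B3 F3 E3.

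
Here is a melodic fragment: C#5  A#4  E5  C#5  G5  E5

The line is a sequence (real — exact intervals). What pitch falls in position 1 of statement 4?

The unit is 2 notes. Position-1 pitches of the 3 shown cells: C#5, E5, G5.
From G5, up a 3rd gives Bb5.

Bb5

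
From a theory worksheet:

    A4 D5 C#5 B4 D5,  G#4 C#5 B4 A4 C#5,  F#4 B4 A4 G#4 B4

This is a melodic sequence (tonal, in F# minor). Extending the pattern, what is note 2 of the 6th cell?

Grouping in 5s, the 2nd note of each cell is D5, C#5, B4.
Extending down a 2nd: A4 → G#4 → F#4.

F#4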